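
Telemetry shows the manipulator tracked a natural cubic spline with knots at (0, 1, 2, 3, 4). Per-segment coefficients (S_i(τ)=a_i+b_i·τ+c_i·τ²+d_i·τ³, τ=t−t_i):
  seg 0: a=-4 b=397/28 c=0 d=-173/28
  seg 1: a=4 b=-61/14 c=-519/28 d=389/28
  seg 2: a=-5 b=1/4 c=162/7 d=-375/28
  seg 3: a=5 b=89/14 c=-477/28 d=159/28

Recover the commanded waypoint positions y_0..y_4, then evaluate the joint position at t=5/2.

y_0 = S_0(0) = a_0 = -4
y_1 = S_1(0) = a_1 = 4
y_2 = S_2(0) = a_2 = -5
y_3 = S_3(0) = a_3 = 5
y_4 = S_3(1) = 0
t_q=5/2 is in segment 2 (τ=1/2); S_2(τ)=-171/224

y_0=-4 y_1=4 y_2=-5 y_3=5 y_4=0
S(5/2) = -171/224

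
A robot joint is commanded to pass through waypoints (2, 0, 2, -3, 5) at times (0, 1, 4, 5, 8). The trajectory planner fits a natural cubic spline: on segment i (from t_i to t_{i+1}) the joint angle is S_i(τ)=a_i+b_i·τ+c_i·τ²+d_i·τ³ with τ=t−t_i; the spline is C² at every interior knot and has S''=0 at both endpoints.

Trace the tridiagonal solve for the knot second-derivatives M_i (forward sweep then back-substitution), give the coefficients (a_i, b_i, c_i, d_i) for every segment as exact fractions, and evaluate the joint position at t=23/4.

Δ: Δ0=-2, Δ1=2/3, Δ2=-5, Δ3=8/3
row 1: diag=8, rhs=16; c'=3/8, d'=2
row 2: denom=8−3·3/8=55/8; d'=(-34−3·2)/(55/8)=-64/11
row 3: denom=8−1·8/55=432/55; d'=(46−1·-64/11)/(432/55)=475/72
back: M3=475/72
back: M2=-64/11−8/55·475/72=-61/9
back: M1=2−3/8·-61/9=109/24
M: M0=0, M1=109/24, M2=-61/9, M3=475/72, M4=0
seg 0: a=2, c=M0/2=0, d=(M1−M0)/(6·1)=109/144, b=Δ0−h0·(2M0+M1)/6=-397/144
seg 1: a=0, c=M1/2=109/48, d=(M2−M1)/(6·3)=-815/1296, b=Δ1−h1·(2M1+M2)/6=-35/72
seg 2: a=2, c=M2/2=-61/18, d=(M3−M2)/(6·1)=107/48, b=Δ2−h2·(2M2+M3)/6=-553/144
seg 3: a=-3, c=M3/2=475/144, d=(M4−M3)/(6·3)=-475/1296, b=Δ3−h3·(2M3+M4)/6=-283/72
t_q=23/4 → seg 3, τ=3/4; S=-3+-283/72·τ+475/144·τ²+-475/1296·τ³=-4349/1024

  seg 0: a=2 b=-397/144 c=0 d=109/144
  seg 1: a=0 b=-35/72 c=109/48 d=-815/1296
  seg 2: a=2 b=-553/144 c=-61/18 d=107/48
  seg 3: a=-3 b=-283/72 c=475/144 d=-475/1296
S(23/4) = -4349/1024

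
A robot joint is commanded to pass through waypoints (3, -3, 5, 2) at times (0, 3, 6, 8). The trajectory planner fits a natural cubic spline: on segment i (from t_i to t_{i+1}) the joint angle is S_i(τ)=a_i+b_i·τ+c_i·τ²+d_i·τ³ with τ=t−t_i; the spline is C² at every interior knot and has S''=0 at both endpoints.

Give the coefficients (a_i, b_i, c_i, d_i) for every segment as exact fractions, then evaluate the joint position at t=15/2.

Δ: Δ0=-2, Δ1=8/3, Δ2=-3/2
row 1: diag=12, rhs=28; c'=1/4, d'=7/3
row 2: denom=10−3·1/4=37/4; d'=(-25−3·7/3)/(37/4)=-128/37
back: M2=-128/37
back: M1=7/3−1/4·-128/37=355/111
M: M0=0, M1=355/111, M2=-128/37, M3=0
seg 0: a=3, c=M0/2=0, d=(M1−M0)/(6·3)=355/1998, b=Δ0−h0·(2M0+M1)/6=-799/222
seg 1: a=-3, c=M1/2=355/222, d=(M2−M1)/(6·3)=-739/1998, b=Δ1−h1·(2M1+M2)/6=133/111
seg 2: a=5, c=M2/2=-64/37, d=(M3−M2)/(6·2)=32/111, b=Δ2−h2·(2M2+M3)/6=179/222
t_q=15/2 → seg 2, τ=3/2; S=5+179/222·τ+-64/37·τ²+32/111·τ³=487/148

  seg 0: a=3 b=-799/222 c=0 d=355/1998
  seg 1: a=-3 b=133/111 c=355/222 d=-739/1998
  seg 2: a=5 b=179/222 c=-64/37 d=32/111
S(15/2) = 487/148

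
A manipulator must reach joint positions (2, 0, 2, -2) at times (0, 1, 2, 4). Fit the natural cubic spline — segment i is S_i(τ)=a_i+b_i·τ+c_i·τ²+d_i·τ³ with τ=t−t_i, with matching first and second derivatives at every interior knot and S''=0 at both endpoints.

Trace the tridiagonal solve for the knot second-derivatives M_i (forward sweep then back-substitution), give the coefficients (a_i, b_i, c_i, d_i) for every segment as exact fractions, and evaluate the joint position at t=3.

Δ: Δ0=-2, Δ1=2, Δ2=-2
row 1: diag=4, rhs=24; c'=1/4, d'=6
row 2: denom=6−1·1/4=23/4; d'=(-24−1·6)/(23/4)=-120/23
back: M2=-120/23
back: M1=6−1/4·-120/23=168/23
M: M0=0, M1=168/23, M2=-120/23, M3=0
seg 0: a=2, c=M0/2=0, d=(M1−M0)/(6·1)=28/23, b=Δ0−h0·(2M0+M1)/6=-74/23
seg 1: a=0, c=M1/2=84/23, d=(M2−M1)/(6·1)=-48/23, b=Δ1−h1·(2M1+M2)/6=10/23
seg 2: a=2, c=M2/2=-60/23, d=(M3−M2)/(6·2)=10/23, b=Δ2−h2·(2M2+M3)/6=34/23
t_q=3 → seg 2, τ=1; S=2+34/23·τ+-60/23·τ²+10/23·τ³=30/23

  seg 0: a=2 b=-74/23 c=0 d=28/23
  seg 1: a=0 b=10/23 c=84/23 d=-48/23
  seg 2: a=2 b=34/23 c=-60/23 d=10/23
S(3) = 30/23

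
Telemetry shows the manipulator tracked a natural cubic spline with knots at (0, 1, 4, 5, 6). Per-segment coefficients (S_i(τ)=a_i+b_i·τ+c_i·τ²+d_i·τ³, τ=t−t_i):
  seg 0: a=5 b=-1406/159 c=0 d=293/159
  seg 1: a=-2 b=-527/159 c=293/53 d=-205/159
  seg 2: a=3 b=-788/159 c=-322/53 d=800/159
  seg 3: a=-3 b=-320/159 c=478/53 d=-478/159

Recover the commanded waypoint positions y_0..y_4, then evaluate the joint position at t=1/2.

y_0 = S_0(0) = a_0 = 5
y_1 = S_1(0) = a_1 = -2
y_2 = S_2(0) = a_2 = 3
y_3 = S_3(0) = a_3 = -3
y_4 = S_3(1) = 1
t_q=1/2 is in segment 0 (τ=1/2); S_0(τ)=343/424

y_0=5 y_1=-2 y_2=3 y_3=-3 y_4=1
S(1/2) = 343/424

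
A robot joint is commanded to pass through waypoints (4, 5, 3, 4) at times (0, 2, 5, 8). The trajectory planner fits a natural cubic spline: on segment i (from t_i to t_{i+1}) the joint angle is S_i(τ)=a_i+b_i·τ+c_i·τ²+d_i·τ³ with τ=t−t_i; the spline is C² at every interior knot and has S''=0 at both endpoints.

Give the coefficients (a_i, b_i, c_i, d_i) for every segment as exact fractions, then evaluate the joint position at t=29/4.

Δ: Δ0=1/2, Δ1=-2/3, Δ2=1/3
row 1: diag=10, rhs=-7; c'=3/10, d'=-7/10
row 2: denom=12−3·3/10=111/10; d'=(6−3·-7/10)/(111/10)=27/37
back: M2=27/37
back: M1=-7/10−3/10·27/37=-34/37
M: M0=0, M1=-34/37, M2=27/37, M3=0
seg 0: a=4, c=M0/2=0, d=(M1−M0)/(6·2)=-17/222, b=Δ0−h0·(2M0+M1)/6=179/222
seg 1: a=5, c=M1/2=-17/37, d=(M2−M1)/(6·3)=61/666, b=Δ1−h1·(2M1+M2)/6=-25/222
seg 2: a=3, c=M2/2=27/74, d=(M3−M2)/(6·3)=-3/74, b=Δ2−h2·(2M2+M3)/6=-44/111
t_q=29/4 → seg 2, τ=9/4; S=3+-44/111·τ+27/74·τ²+-3/74·τ³=16545/4736

  seg 0: a=4 b=179/222 c=0 d=-17/222
  seg 1: a=5 b=-25/222 c=-17/37 d=61/666
  seg 2: a=3 b=-44/111 c=27/74 d=-3/74
S(29/4) = 16545/4736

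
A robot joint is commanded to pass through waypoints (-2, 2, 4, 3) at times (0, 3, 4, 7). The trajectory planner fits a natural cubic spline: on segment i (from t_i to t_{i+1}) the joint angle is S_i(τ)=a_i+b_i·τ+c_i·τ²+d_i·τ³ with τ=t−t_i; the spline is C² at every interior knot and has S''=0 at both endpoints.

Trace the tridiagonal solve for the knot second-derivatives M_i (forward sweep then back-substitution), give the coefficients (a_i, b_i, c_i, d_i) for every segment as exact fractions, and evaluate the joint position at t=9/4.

  seg 0: a=-2 b=61/63 c=0 d=23/567
  seg 1: a=2 b=130/63 c=23/63 d=-3/7
  seg 2: a=4 b=95/63 c=-58/63 d=58/567
S(9/4) = 41/64

Δ: Δ0=4/3, Δ1=2, Δ2=-1/3
row 1: diag=8, rhs=4; c'=1/8, d'=1/2
row 2: denom=8−1·1/8=63/8; d'=(-14−1·1/2)/(63/8)=-116/63
back: M2=-116/63
back: M1=1/2−1/8·-116/63=46/63
M: M0=0, M1=46/63, M2=-116/63, M3=0
seg 0: a=-2, c=M0/2=0, d=(M1−M0)/(6·3)=23/567, b=Δ0−h0·(2M0+M1)/6=61/63
seg 1: a=2, c=M1/2=23/63, d=(M2−M1)/(6·1)=-3/7, b=Δ1−h1·(2M1+M2)/6=130/63
seg 2: a=4, c=M2/2=-58/63, d=(M3−M2)/(6·3)=58/567, b=Δ2−h2·(2M2+M3)/6=95/63
t_q=9/4 → seg 0, τ=9/4; S=-2+61/63·τ+0·τ²+23/567·τ³=41/64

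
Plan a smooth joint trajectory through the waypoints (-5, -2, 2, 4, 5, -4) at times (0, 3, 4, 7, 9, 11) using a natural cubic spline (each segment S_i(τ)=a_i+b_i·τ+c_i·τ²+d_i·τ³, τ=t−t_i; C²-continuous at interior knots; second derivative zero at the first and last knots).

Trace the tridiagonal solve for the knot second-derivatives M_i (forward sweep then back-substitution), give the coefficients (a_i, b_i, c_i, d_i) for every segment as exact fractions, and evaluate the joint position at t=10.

  seg 0: a=-5 b=-725/2106 c=0 d=2831/18954
  seg 1: a=-2 b=3884/1053 c=2831/2106 d=-725/702
  seg 2: a=2 b=6905/2106 c=-1847/1053 d=5581/18954
  seg 3: a=4 b=742/1053 c=629/702 d=-4205/8424
  seg 4: a=5 b=-3583/2106 c=-2947/1404 d=2947/8424
S(10) = 4351/2808

Δ: Δ0=1, Δ1=4, Δ2=2/3, Δ3=1/2, Δ4=-9/2
row 1: diag=8, rhs=18; c'=1/8, d'=9/4
row 2: denom=8−1·1/8=63/8; d'=(-20−1·9/4)/(63/8)=-178/63
row 3: denom=10−3·8/21=62/7; d'=(-1−3·-178/63)/(62/7)=157/186
row 4: denom=8−2·7/31=234/31; d'=(-30−2·157/186)/(234/31)=-2947/702
back: M4=-2947/702
back: M3=157/186−7/31·-2947/702=629/351
back: M2=-178/63−8/21·629/351=-3694/1053
back: M1=9/4−1/8·-3694/1053=2831/1053
M: M0=0, M1=2831/1053, M2=-3694/1053, M3=629/351, M4=-2947/702, M5=0
seg 0: a=-5, c=M0/2=0, d=(M1−M0)/(6·3)=2831/18954, b=Δ0−h0·(2M0+M1)/6=-725/2106
seg 1: a=-2, c=M1/2=2831/2106, d=(M2−M1)/(6·1)=-725/702, b=Δ1−h1·(2M1+M2)/6=3884/1053
seg 2: a=2, c=M2/2=-1847/1053, d=(M3−M2)/(6·3)=5581/18954, b=Δ2−h2·(2M2+M3)/6=6905/2106
seg 3: a=4, c=M3/2=629/702, d=(M4−M3)/(6·2)=-4205/8424, b=Δ3−h3·(2M3+M4)/6=742/1053
seg 4: a=5, c=M4/2=-2947/1404, d=(M5−M4)/(6·2)=2947/8424, b=Δ4−h4·(2M4+M5)/6=-3583/2106
t_q=10 → seg 4, τ=1; S=5+-3583/2106·τ+-2947/1404·τ²+2947/8424·τ³=4351/2808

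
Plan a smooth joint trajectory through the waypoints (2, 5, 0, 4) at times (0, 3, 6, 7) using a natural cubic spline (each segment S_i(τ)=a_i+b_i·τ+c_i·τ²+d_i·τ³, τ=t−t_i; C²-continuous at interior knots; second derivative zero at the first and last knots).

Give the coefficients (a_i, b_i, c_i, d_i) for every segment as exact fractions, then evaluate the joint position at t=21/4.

  seg 0: a=2 b=202/87 c=0 d=-115/783
  seg 1: a=5 b=-143/87 c=-115/87 d=343/783
  seg 2: a=0 b=196/87 c=76/29 d=-76/87
S(21/4) = -743/1856

Δ: Δ0=1, Δ1=-5/3, Δ2=4
row 1: diag=12, rhs=-16; c'=1/4, d'=-4/3
row 2: denom=8−3·1/4=29/4; d'=(34−3·-4/3)/(29/4)=152/29
back: M2=152/29
back: M1=-4/3−1/4·152/29=-230/87
M: M0=0, M1=-230/87, M2=152/29, M3=0
seg 0: a=2, c=M0/2=0, d=(M1−M0)/(6·3)=-115/783, b=Δ0−h0·(2M0+M1)/6=202/87
seg 1: a=5, c=M1/2=-115/87, d=(M2−M1)/(6·3)=343/783, b=Δ1−h1·(2M1+M2)/6=-143/87
seg 2: a=0, c=M2/2=76/29, d=(M3−M2)/(6·1)=-76/87, b=Δ2−h2·(2M2+M3)/6=196/87
t_q=21/4 → seg 1, τ=9/4; S=5+-143/87·τ+-115/87·τ²+343/783·τ³=-743/1856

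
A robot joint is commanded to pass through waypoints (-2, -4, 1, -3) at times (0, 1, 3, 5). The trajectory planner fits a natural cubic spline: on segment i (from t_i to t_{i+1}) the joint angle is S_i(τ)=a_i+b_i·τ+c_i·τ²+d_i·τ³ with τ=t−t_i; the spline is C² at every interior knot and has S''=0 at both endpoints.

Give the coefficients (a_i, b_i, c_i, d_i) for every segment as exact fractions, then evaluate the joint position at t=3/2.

  seg 0: a=-2 b=-133/44 c=0 d=45/44
  seg 1: a=-4 b=1/22 c=135/44 d=-81/88
  seg 2: a=1 b=14/11 c=-27/11 d=9/22
S(3/2) = -2341/704

Δ: Δ0=-2, Δ1=5/2, Δ2=-2
row 1: diag=6, rhs=27; c'=1/3, d'=9/2
row 2: denom=8−2·1/3=22/3; d'=(-27−2·9/2)/(22/3)=-54/11
back: M2=-54/11
back: M1=9/2−1/3·-54/11=135/22
M: M0=0, M1=135/22, M2=-54/11, M3=0
seg 0: a=-2, c=M0/2=0, d=(M1−M0)/(6·1)=45/44, b=Δ0−h0·(2M0+M1)/6=-133/44
seg 1: a=-4, c=M1/2=135/44, d=(M2−M1)/(6·2)=-81/88, b=Δ1−h1·(2M1+M2)/6=1/22
seg 2: a=1, c=M2/2=-27/11, d=(M3−M2)/(6·2)=9/22, b=Δ2−h2·(2M2+M3)/6=14/11
t_q=3/2 → seg 1, τ=1/2; S=-4+1/22·τ+135/44·τ²+-81/88·τ³=-2341/704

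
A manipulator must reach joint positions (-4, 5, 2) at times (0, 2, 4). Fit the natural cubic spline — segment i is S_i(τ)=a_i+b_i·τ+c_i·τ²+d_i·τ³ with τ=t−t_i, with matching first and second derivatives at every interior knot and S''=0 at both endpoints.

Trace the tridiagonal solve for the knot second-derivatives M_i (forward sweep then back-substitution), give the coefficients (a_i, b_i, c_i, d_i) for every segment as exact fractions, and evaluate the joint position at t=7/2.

Δ: Δ0=9/2, Δ1=-3/2
row 1: diag=8, rhs=-36; c'=1/4, d'=-9/2
back: M1=-9/2
M: M0=0, M1=-9/2, M2=0
seg 0: a=-4, c=M0/2=0, d=(M1−M0)/(6·2)=-3/8, b=Δ0−h0·(2M0+M1)/6=6
seg 1: a=5, c=M1/2=-9/4, d=(M2−M1)/(6·2)=3/8, b=Δ1−h1·(2M1+M2)/6=3/2
t_q=7/2 → seg 1, τ=3/2; S=5+3/2·τ+-9/4·τ²+3/8·τ³=221/64

  seg 0: a=-4 b=6 c=0 d=-3/8
  seg 1: a=5 b=3/2 c=-9/4 d=3/8
S(7/2) = 221/64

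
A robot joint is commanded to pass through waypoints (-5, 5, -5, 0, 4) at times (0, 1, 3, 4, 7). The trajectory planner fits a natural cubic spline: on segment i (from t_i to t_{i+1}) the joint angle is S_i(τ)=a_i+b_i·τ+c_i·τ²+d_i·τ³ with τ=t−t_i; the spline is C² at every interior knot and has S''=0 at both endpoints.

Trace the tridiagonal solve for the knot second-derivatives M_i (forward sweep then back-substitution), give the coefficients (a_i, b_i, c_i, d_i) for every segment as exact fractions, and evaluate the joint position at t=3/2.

Δ: Δ0=10, Δ1=-5, Δ2=5, Δ3=4/3
row 1: diag=6, rhs=-90; c'=1/3, d'=-15
row 2: denom=6−2·1/3=16/3; d'=(60−2·-15)/(16/3)=135/8
row 3: denom=8−1·3/16=125/16; d'=(-22−1·135/8)/(125/16)=-622/125
back: M3=-622/125
back: M2=135/8−3/16·-622/125=2226/125
back: M1=-15−1/3·2226/125=-2617/125
M: M0=0, M1=-2617/125, M2=2226/125, M3=-622/125, M4=0
seg 0: a=-5, c=M0/2=0, d=(M1−M0)/(6·1)=-2617/750, b=Δ0−h0·(2M0+M1)/6=10117/750
seg 1: a=5, c=M1/2=-2617/250, d=(M2−M1)/(6·2)=4843/1500, b=Δ1−h1·(2M1+M2)/6=1133/375
seg 2: a=-5, c=M2/2=1113/125, d=(M3−M2)/(6·1)=-1424/375, b=Δ2−h2·(2M2+M3)/6=-8/75
seg 3: a=0, c=M3/2=-311/125, d=(M4−M3)/(6·3)=311/1125, b=Δ3−h3·(2M3+M4)/6=2366/375
t_q=3/2 → seg 1, τ=1/2; S=5+1133/375·τ+-2617/250·τ²+4843/1500·τ³=17189/4000

  seg 0: a=-5 b=10117/750 c=0 d=-2617/750
  seg 1: a=5 b=1133/375 c=-2617/250 d=4843/1500
  seg 2: a=-5 b=-8/75 c=1113/125 d=-1424/375
  seg 3: a=0 b=2366/375 c=-311/125 d=311/1125
S(3/2) = 17189/4000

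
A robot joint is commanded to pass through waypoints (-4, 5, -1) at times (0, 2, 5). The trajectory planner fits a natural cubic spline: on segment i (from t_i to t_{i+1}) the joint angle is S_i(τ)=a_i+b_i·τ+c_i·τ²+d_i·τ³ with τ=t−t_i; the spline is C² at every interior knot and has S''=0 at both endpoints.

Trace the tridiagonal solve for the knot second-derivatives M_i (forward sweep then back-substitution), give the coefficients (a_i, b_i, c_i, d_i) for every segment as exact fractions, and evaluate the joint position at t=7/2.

Δ: Δ0=9/2, Δ1=-2
row 1: diag=10, rhs=-39; c'=3/10, d'=-39/10
back: M1=-39/10
M: M0=0, M1=-39/10, M2=0
seg 0: a=-4, c=M0/2=0, d=(M1−M0)/(6·2)=-13/40, b=Δ0−h0·(2M0+M1)/6=29/5
seg 1: a=5, c=M1/2=-39/20, d=(M2−M1)/(6·3)=13/60, b=Δ1−h1·(2M1+M2)/6=19/10
t_q=7/2 → seg 1, τ=3/2; S=5+19/10·τ+-39/20·τ²+13/60·τ³=671/160

  seg 0: a=-4 b=29/5 c=0 d=-13/40
  seg 1: a=5 b=19/10 c=-39/20 d=13/60
S(7/2) = 671/160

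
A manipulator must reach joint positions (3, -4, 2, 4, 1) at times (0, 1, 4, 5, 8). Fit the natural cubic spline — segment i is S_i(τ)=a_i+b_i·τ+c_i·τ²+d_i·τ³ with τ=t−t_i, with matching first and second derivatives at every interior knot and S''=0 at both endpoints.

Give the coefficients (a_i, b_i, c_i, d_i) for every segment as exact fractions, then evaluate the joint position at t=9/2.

  seg 0: a=3 b=-199/24 c=0 d=31/24
  seg 1: a=-4 b=-53/12 c=31/8 d=-125/216
  seg 2: a=2 b=77/24 c=-4/3 d=1/8
  seg 3: a=4 b=11/12 c=-23/24 d=23/216
S(9/2) = 631/192

Δ: Δ0=-7, Δ1=2, Δ2=2, Δ3=-1
row 1: diag=8, rhs=54; c'=3/8, d'=27/4
row 2: denom=8−3·3/8=55/8; d'=(0−3·27/4)/(55/8)=-162/55
row 3: denom=8−1·8/55=432/55; d'=(-18−1·-162/55)/(432/55)=-23/12
back: M3=-23/12
back: M2=-162/55−8/55·-23/12=-8/3
back: M1=27/4−3/8·-8/3=31/4
M: M0=0, M1=31/4, M2=-8/3, M3=-23/12, M4=0
seg 0: a=3, c=M0/2=0, d=(M1−M0)/(6·1)=31/24, b=Δ0−h0·(2M0+M1)/6=-199/24
seg 1: a=-4, c=M1/2=31/8, d=(M2−M1)/(6·3)=-125/216, b=Δ1−h1·(2M1+M2)/6=-53/12
seg 2: a=2, c=M2/2=-4/3, d=(M3−M2)/(6·1)=1/8, b=Δ2−h2·(2M2+M3)/6=77/24
seg 3: a=4, c=M3/2=-23/24, d=(M4−M3)/(6·3)=23/216, b=Δ3−h3·(2M3+M4)/6=11/12
t_q=9/2 → seg 2, τ=1/2; S=2+77/24·τ+-4/3·τ²+1/8·τ³=631/192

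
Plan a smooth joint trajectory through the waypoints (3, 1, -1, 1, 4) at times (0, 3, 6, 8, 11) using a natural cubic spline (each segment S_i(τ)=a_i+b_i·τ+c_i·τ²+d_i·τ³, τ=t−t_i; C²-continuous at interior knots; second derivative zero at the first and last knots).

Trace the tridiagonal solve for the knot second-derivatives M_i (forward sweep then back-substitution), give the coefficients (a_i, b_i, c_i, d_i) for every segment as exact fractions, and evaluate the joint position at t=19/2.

  seg 0: a=3 b=-31/59 c=0 d=-25/1593
  seg 1: a=1 b=-56/59 c=-25/177 d=125/1593
  seg 2: a=-1 b=19/59 c=100/177 d=-20/177
  seg 3: a=1 b=217/177 c=-20/177 d=20/1593
S(19/2) = 155/59

Δ: Δ0=-2/3, Δ1=-2/3, Δ2=1, Δ3=1
row 1: diag=12, rhs=0; c'=1/4, d'=0
row 2: denom=10−3·1/4=37/4; d'=(10−3·0)/(37/4)=40/37
row 3: denom=10−2·8/37=354/37; d'=(0−2·40/37)/(354/37)=-40/177
back: M3=-40/177
back: M2=40/37−8/37·-40/177=200/177
back: M1=0−1/4·200/177=-50/177
M: M0=0, M1=-50/177, M2=200/177, M3=-40/177, M4=0
seg 0: a=3, c=M0/2=0, d=(M1−M0)/(6·3)=-25/1593, b=Δ0−h0·(2M0+M1)/6=-31/59
seg 1: a=1, c=M1/2=-25/177, d=(M2−M1)/(6·3)=125/1593, b=Δ1−h1·(2M1+M2)/6=-56/59
seg 2: a=-1, c=M2/2=100/177, d=(M3−M2)/(6·2)=-20/177, b=Δ2−h2·(2M2+M3)/6=19/59
seg 3: a=1, c=M3/2=-20/177, d=(M4−M3)/(6·3)=20/1593, b=Δ3−h3·(2M3+M4)/6=217/177
t_q=19/2 → seg 3, τ=3/2; S=1+217/177·τ+-20/177·τ²+20/1593·τ³=155/59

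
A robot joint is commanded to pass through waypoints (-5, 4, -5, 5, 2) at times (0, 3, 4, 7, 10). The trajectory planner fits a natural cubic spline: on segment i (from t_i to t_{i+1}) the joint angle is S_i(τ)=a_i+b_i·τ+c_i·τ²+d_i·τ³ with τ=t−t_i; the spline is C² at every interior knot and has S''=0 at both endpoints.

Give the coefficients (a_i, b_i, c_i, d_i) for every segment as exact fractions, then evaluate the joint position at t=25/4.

Δ: Δ0=3, Δ1=-9, Δ2=10/3, Δ3=-1
row 1: diag=8, rhs=-72; c'=1/8, d'=-9
row 2: denom=8−1·1/8=63/8; d'=(74−1·-9)/(63/8)=664/63
row 3: denom=12−3·8/21=76/7; d'=(-26−3·664/63)/(76/7)=-605/114
back: M3=-605/114
back: M2=664/63−8/21·-605/114=716/57
back: M1=-9−1/8·716/57=-1205/114
M: M0=0, M1=-1205/114, M2=716/57, M3=-605/114, M4=0
seg 0: a=-5, c=M0/2=0, d=(M1−M0)/(6·3)=-1205/2052, b=Δ0−h0·(2M0+M1)/6=1889/228
seg 1: a=4, c=M1/2=-1205/228, d=(M2−M1)/(6·1)=293/76, b=Δ1−h1·(2M1+M2)/6=-863/114
seg 2: a=-5, c=M2/2=358/57, d=(M3−M2)/(6·3)=-679/684, b=Δ2−h2·(2M2+M3)/6=-1499/228
seg 3: a=5, c=M3/2=-605/228, d=(M4−M3)/(6·3)=605/2052, b=Δ3−h3·(2M3+M4)/6=491/114
t_q=25/4 → seg 2, τ=9/4; S=-5+-1499/228·τ+358/57·τ²+-679/684·τ³=3385/4864

  seg 0: a=-5 b=1889/228 c=0 d=-1205/2052
  seg 1: a=4 b=-863/114 c=-1205/228 d=293/76
  seg 2: a=-5 b=-1499/228 c=358/57 d=-679/684
  seg 3: a=5 b=491/114 c=-605/228 d=605/2052
S(25/4) = 3385/4864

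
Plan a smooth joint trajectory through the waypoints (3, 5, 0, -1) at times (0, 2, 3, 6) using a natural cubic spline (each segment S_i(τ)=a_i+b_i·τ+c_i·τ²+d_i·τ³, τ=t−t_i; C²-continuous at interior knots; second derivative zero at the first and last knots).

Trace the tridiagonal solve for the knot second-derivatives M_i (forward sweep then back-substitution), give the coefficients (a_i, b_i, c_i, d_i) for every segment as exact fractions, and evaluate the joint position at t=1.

  seg 0: a=3 b=457/141 c=0 d=-79/141
  seg 1: a=5 b=-491/141 c=-158/47 d=260/141
  seg 2: a=0 b=-659/141 c=102/47 d=-34/141
S(1) = 267/47

Δ: Δ0=1, Δ1=-5, Δ2=-1/3
row 1: diag=6, rhs=-36; c'=1/6, d'=-6
row 2: denom=8−1·1/6=47/6; d'=(28−1·-6)/(47/6)=204/47
back: M2=204/47
back: M1=-6−1/6·204/47=-316/47
M: M0=0, M1=-316/47, M2=204/47, M3=0
seg 0: a=3, c=M0/2=0, d=(M1−M0)/(6·2)=-79/141, b=Δ0−h0·(2M0+M1)/6=457/141
seg 1: a=5, c=M1/2=-158/47, d=(M2−M1)/(6·1)=260/141, b=Δ1−h1·(2M1+M2)/6=-491/141
seg 2: a=0, c=M2/2=102/47, d=(M3−M2)/(6·3)=-34/141, b=Δ2−h2·(2M2+M3)/6=-659/141
t_q=1 → seg 0, τ=1; S=3+457/141·τ+0·τ²+-79/141·τ³=267/47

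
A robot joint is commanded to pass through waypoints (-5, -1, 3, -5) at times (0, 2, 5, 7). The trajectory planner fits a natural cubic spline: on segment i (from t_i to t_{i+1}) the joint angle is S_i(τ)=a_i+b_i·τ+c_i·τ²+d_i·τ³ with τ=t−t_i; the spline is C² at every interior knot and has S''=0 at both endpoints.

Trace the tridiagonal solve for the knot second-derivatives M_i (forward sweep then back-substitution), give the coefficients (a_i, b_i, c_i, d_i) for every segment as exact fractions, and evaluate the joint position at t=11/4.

Δ: Δ0=2, Δ1=4/3, Δ2=-4
row 1: diag=10, rhs=-4; c'=3/10, d'=-2/5
row 2: denom=10−3·3/10=91/10; d'=(-32−3·-2/5)/(91/10)=-44/13
back: M2=-44/13
back: M1=-2/5−3/10·-44/13=8/13
M: M0=0, M1=8/13, M2=-44/13, M3=0
seg 0: a=-5, c=M0/2=0, d=(M1−M0)/(6·2)=2/39, b=Δ0−h0·(2M0+M1)/6=70/39
seg 1: a=-1, c=M1/2=4/13, d=(M2−M1)/(6·3)=-2/9, b=Δ1−h1·(2M1+M2)/6=94/39
seg 2: a=3, c=M2/2=-22/13, d=(M3−M2)/(6·2)=11/39, b=Δ2−h2·(2M2+M3)/6=-68/39
t_q=11/4 → seg 1, τ=3/4; S=-1+94/39·τ+4/13·τ²+-2/9·τ³=369/416

  seg 0: a=-5 b=70/39 c=0 d=2/39
  seg 1: a=-1 b=94/39 c=4/13 d=-2/9
  seg 2: a=3 b=-68/39 c=-22/13 d=11/39
S(11/4) = 369/416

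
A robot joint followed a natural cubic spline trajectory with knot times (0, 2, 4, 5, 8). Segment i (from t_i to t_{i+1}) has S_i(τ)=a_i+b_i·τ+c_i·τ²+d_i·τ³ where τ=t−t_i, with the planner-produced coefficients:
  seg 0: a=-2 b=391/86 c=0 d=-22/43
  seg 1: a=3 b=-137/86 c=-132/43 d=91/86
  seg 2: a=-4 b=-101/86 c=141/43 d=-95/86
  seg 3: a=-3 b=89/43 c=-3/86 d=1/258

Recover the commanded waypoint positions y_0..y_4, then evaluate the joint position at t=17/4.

y_0=-2 y_1=3 y_2=-4 y_3=-3 y_4=3
S(17/4) = -22599/5504

y_0 = S_0(0) = a_0 = -2
y_1 = S_1(0) = a_1 = 3
y_2 = S_2(0) = a_2 = -4
y_3 = S_3(0) = a_3 = -3
y_4 = S_3(3) = 3
t_q=17/4 is in segment 2 (τ=1/4); S_2(τ)=-22599/5504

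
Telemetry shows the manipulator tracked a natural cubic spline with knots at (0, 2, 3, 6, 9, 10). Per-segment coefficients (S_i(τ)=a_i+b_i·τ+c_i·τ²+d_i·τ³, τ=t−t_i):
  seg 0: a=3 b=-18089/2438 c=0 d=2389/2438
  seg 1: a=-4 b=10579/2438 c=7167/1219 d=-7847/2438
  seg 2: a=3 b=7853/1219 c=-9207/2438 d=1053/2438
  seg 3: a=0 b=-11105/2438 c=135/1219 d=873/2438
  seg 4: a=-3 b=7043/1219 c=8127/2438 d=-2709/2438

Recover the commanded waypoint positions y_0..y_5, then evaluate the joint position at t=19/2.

y_0 = S_0(0) = a_0 = 3
y_1 = S_1(0) = a_1 = -4
y_2 = S_2(0) = a_2 = 3
y_3 = S_3(0) = a_3 = 0
y_4 = S_4(0) = a_4 = -3
y_5 = S_4(1) = 5
t_q=19/2 is in segment 4 (τ=1/2); S_4(τ)=11377/19504

y_0=3 y_1=-4 y_2=3 y_3=0 y_4=-3 y_5=5
S(19/2) = 11377/19504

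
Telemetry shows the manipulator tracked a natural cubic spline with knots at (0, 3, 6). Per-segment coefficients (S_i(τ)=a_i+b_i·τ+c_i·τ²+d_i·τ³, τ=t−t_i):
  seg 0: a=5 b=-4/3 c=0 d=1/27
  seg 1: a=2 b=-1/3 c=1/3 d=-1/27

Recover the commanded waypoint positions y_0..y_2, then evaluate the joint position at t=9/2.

y_0 = S_0(0) = a_0 = 5
y_1 = S_1(0) = a_1 = 2
y_2 = S_1(3) = 3
t_q=9/2 is in segment 1 (τ=3/2); S_1(τ)=17/8

y_0=5 y_1=2 y_2=3
S(9/2) = 17/8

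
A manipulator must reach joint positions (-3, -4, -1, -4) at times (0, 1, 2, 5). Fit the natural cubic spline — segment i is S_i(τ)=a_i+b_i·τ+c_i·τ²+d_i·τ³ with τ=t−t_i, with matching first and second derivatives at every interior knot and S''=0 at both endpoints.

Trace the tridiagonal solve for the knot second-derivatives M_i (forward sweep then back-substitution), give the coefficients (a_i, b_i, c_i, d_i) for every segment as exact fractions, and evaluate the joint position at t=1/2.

Δ: Δ0=-1, Δ1=3, Δ2=-1
row 1: diag=4, rhs=24; c'=1/4, d'=6
row 2: denom=8−1·1/4=31/4; d'=(-24−1·6)/(31/4)=-120/31
back: M2=-120/31
back: M1=6−1/4·-120/31=216/31
M: M0=0, M1=216/31, M2=-120/31, M3=0
seg 0: a=-3, c=M0/2=0, d=(M1−M0)/(6·1)=36/31, b=Δ0−h0·(2M0+M1)/6=-67/31
seg 1: a=-4, c=M1/2=108/31, d=(M2−M1)/(6·1)=-56/31, b=Δ1−h1·(2M1+M2)/6=41/31
seg 2: a=-1, c=M2/2=-60/31, d=(M3−M2)/(6·3)=20/93, b=Δ2−h2·(2M2+M3)/6=89/31
t_q=1/2 → seg 0, τ=1/2; S=-3+-67/31·τ+0·τ²+36/31·τ³=-122/31

  seg 0: a=-3 b=-67/31 c=0 d=36/31
  seg 1: a=-4 b=41/31 c=108/31 d=-56/31
  seg 2: a=-1 b=89/31 c=-60/31 d=20/93
S(1/2) = -122/31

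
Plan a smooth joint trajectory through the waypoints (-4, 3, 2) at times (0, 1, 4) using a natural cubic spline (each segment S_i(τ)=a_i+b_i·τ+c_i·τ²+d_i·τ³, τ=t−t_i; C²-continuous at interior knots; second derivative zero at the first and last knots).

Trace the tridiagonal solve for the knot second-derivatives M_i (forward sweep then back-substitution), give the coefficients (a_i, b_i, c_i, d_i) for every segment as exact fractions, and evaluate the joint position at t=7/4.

  seg 0: a=-4 b=95/12 c=0 d=-11/12
  seg 1: a=3 b=31/6 c=-11/4 d=11/36
S(7/4) = 1397/256

Δ: Δ0=7, Δ1=-1/3
row 1: diag=8, rhs=-44; c'=3/8, d'=-11/2
back: M1=-11/2
M: M0=0, M1=-11/2, M2=0
seg 0: a=-4, c=M0/2=0, d=(M1−M0)/(6·1)=-11/12, b=Δ0−h0·(2M0+M1)/6=95/12
seg 1: a=3, c=M1/2=-11/4, d=(M2−M1)/(6·3)=11/36, b=Δ1−h1·(2M1+M2)/6=31/6
t_q=7/4 → seg 1, τ=3/4; S=3+31/6·τ+-11/4·τ²+11/36·τ³=1397/256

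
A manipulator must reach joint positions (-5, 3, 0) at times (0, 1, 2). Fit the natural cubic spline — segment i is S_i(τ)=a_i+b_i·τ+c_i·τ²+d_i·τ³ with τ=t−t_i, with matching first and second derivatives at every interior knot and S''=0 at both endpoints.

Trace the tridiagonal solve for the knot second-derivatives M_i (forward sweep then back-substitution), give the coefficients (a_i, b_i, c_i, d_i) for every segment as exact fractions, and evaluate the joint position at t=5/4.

Δ: Δ0=8, Δ1=-3
row 1: diag=4, rhs=-66; c'=1/4, d'=-33/2
back: M1=-33/2
M: M0=0, M1=-33/2, M2=0
seg 0: a=-5, c=M0/2=0, d=(M1−M0)/(6·1)=-11/4, b=Δ0−h0·(2M0+M1)/6=43/4
seg 1: a=3, c=M1/2=-33/4, d=(M2−M1)/(6·1)=11/4, b=Δ1−h1·(2M1+M2)/6=5/2
t_q=5/4 → seg 1, τ=1/4; S=3+5/2·τ+-33/4·τ²+11/4·τ³=807/256

  seg 0: a=-5 b=43/4 c=0 d=-11/4
  seg 1: a=3 b=5/2 c=-33/4 d=11/4
S(5/4) = 807/256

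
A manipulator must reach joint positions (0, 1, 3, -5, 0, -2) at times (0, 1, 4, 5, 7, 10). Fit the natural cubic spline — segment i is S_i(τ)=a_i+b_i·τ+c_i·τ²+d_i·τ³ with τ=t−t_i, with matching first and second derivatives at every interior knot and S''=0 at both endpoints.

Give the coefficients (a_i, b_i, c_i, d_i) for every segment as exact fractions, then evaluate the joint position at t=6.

  seg 0: a=0 b=113/250 c=0 d=137/250
  seg 1: a=1 b=262/125 c=411/250 d=-4771/6750
  seg 2: a=3 b=-1781/250 c=-1769/375 d=2881/750
  seg 3: a=-5 b=-1888/375 c=1021/150 d=-4559/3000
  seg 4: a=0 b=989/250 c=-3467/1500 d=3467/13500
S(6) = -14243/3000

Δ: Δ0=1, Δ1=2/3, Δ2=-8, Δ3=5/2, Δ4=-2/3
row 1: diag=8, rhs=-2; c'=3/8, d'=-1/4
row 2: denom=8−3·3/8=55/8; d'=(-52−3·-1/4)/(55/8)=-82/11
row 3: denom=6−1·8/55=322/55; d'=(63−1·-82/11)/(322/55)=3875/322
row 4: denom=10−2·55/161=1500/161; d'=(-19−2·3875/322)/(1500/161)=-3467/750
back: M4=-3467/750
back: M3=3875/322−55/161·-3467/750=1021/75
back: M2=-82/11−8/55·1021/75=-3538/375
back: M1=-1/4−3/8·-3538/375=411/125
M: M0=0, M1=411/125, M2=-3538/375, M3=1021/75, M4=-3467/750, M5=0
seg 0: a=0, c=M0/2=0, d=(M1−M0)/(6·1)=137/250, b=Δ0−h0·(2M0+M1)/6=113/250
seg 1: a=1, c=M1/2=411/250, d=(M2−M1)/(6·3)=-4771/6750, b=Δ1−h1·(2M1+M2)/6=262/125
seg 2: a=3, c=M2/2=-1769/375, d=(M3−M2)/(6·1)=2881/750, b=Δ2−h2·(2M2+M3)/6=-1781/250
seg 3: a=-5, c=M3/2=1021/150, d=(M4−M3)/(6·2)=-4559/3000, b=Δ3−h3·(2M3+M4)/6=-1888/375
seg 4: a=0, c=M4/2=-3467/1500, d=(M5−M4)/(6·3)=3467/13500, b=Δ4−h4·(2M4+M5)/6=989/250
t_q=6 → seg 3, τ=1; S=-5+-1888/375·τ+1021/150·τ²+-4559/3000·τ³=-14243/3000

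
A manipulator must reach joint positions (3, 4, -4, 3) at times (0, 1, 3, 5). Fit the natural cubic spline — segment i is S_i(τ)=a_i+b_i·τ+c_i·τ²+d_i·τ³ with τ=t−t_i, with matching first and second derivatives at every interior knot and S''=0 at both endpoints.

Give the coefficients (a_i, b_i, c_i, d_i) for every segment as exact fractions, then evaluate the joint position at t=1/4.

  seg 0: a=3 b=9/4 c=0 d=-5/4
  seg 1: a=4 b=-3/2 c=-15/4 d=5/4
  seg 2: a=-4 b=-3/2 c=15/4 d=-5/8
S(1/4) = 907/256

Δ: Δ0=1, Δ1=-4, Δ2=7/2
row 1: diag=6, rhs=-30; c'=1/3, d'=-5
row 2: denom=8−2·1/3=22/3; d'=(45−2·-5)/(22/3)=15/2
back: M2=15/2
back: M1=-5−1/3·15/2=-15/2
M: M0=0, M1=-15/2, M2=15/2, M3=0
seg 0: a=3, c=M0/2=0, d=(M1−M0)/(6·1)=-5/4, b=Δ0−h0·(2M0+M1)/6=9/4
seg 1: a=4, c=M1/2=-15/4, d=(M2−M1)/(6·2)=5/4, b=Δ1−h1·(2M1+M2)/6=-3/2
seg 2: a=-4, c=M2/2=15/4, d=(M3−M2)/(6·2)=-5/8, b=Δ2−h2·(2M2+M3)/6=-3/2
t_q=1/4 → seg 0, τ=1/4; S=3+9/4·τ+0·τ²+-5/4·τ³=907/256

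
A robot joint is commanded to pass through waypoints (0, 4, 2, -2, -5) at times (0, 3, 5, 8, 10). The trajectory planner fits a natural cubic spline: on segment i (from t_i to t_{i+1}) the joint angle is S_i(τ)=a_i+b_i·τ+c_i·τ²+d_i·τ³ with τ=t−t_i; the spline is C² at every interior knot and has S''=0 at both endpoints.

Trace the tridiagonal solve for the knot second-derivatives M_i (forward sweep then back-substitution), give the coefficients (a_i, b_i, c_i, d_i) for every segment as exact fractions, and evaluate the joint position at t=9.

  seg 0: a=0 b=178/87 c=0 d=-62/783
  seg 1: a=4 b=-8/87 c=-62/87 d=15/116
  seg 2: a=2 b=-121/87 c=11/174 d=-23/1566
  seg 3: a=-2 b=-245/174 c=-2/29 d=1/87
S(9) = -201/58

Δ: Δ0=4/3, Δ1=-1, Δ2=-4/3, Δ3=-3/2
row 1: diag=10, rhs=-14; c'=1/5, d'=-7/5
row 2: denom=10−2·1/5=48/5; d'=(-2−2·-7/5)/(48/5)=1/12
row 3: denom=10−3·5/16=145/16; d'=(-1−3·1/12)/(145/16)=-4/29
back: M3=-4/29
back: M2=1/12−5/16·-4/29=11/87
back: M1=-7/5−1/5·11/87=-124/87
M: M0=0, M1=-124/87, M2=11/87, M3=-4/29, M4=0
seg 0: a=0, c=M0/2=0, d=(M1−M0)/(6·3)=-62/783, b=Δ0−h0·(2M0+M1)/6=178/87
seg 1: a=4, c=M1/2=-62/87, d=(M2−M1)/(6·2)=15/116, b=Δ1−h1·(2M1+M2)/6=-8/87
seg 2: a=2, c=M2/2=11/174, d=(M3−M2)/(6·3)=-23/1566, b=Δ2−h2·(2M2+M3)/6=-121/87
seg 3: a=-2, c=M3/2=-2/29, d=(M4−M3)/(6·2)=1/87, b=Δ3−h3·(2M3+M4)/6=-245/174
t_q=9 → seg 3, τ=1; S=-2+-245/174·τ+-2/29·τ²+1/87·τ³=-201/58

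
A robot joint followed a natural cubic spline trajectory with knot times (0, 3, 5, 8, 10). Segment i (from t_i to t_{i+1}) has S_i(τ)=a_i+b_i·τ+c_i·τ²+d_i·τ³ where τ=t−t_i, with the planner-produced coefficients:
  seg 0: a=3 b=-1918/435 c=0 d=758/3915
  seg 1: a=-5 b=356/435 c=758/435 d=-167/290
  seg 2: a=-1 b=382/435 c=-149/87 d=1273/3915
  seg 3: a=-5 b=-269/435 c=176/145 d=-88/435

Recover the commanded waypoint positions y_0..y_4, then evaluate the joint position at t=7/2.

y_0=3 y_1=-5 y_2=-1 y_3=-5 y_4=-3
S(7/2) = -9807/2320

y_0 = S_0(0) = a_0 = 3
y_1 = S_1(0) = a_1 = -5
y_2 = S_2(0) = a_2 = -1
y_3 = S_3(0) = a_3 = -5
y_4 = S_3(2) = -3
t_q=7/2 is in segment 1 (τ=1/2); S_1(τ)=-9807/2320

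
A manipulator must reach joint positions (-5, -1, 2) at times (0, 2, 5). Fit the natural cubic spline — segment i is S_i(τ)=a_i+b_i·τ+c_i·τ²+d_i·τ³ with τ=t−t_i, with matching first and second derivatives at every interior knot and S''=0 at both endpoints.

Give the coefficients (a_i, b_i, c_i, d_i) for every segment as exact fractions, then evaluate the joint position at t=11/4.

Δ: Δ0=2, Δ1=1
row 1: diag=10, rhs=-6; c'=3/10, d'=-3/5
back: M1=-3/5
M: M0=0, M1=-3/5, M2=0
seg 0: a=-5, c=M0/2=0, d=(M1−M0)/(6·2)=-1/20, b=Δ0−h0·(2M0+M1)/6=11/5
seg 1: a=-1, c=M1/2=-3/10, d=(M2−M1)/(6·3)=1/30, b=Δ1−h1·(2M1+M2)/6=8/5
t_q=11/4 → seg 1, τ=3/4; S=-1+8/5·τ+-3/10·τ²+1/30·τ³=29/640

  seg 0: a=-5 b=11/5 c=0 d=-1/20
  seg 1: a=-1 b=8/5 c=-3/10 d=1/30
S(11/4) = 29/640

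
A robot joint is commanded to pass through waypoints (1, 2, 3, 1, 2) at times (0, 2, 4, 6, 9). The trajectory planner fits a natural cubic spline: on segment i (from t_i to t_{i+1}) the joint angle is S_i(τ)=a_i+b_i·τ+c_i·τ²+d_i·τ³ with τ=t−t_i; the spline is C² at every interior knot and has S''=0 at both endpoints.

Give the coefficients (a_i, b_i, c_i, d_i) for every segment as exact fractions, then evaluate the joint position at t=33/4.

Δ: Δ0=1/2, Δ1=1/2, Δ2=-1, Δ3=1/3
row 1: diag=8, rhs=0; c'=1/4, d'=0
row 2: denom=8−2·1/4=15/2; d'=(-9−2·0)/(15/2)=-6/5
row 3: denom=10−2·4/15=142/15; d'=(8−2·-6/5)/(142/15)=78/71
back: M3=78/71
back: M2=-6/5−4/15·78/71=-106/71
back: M1=0−1/4·-106/71=53/142
M: M0=0, M1=53/142, M2=-106/71, M3=78/71, M4=0
seg 0: a=1, c=M0/2=0, d=(M1−M0)/(6·2)=53/1704, b=Δ0−h0·(2M0+M1)/6=80/213
seg 1: a=2, c=M1/2=53/284, d=(M2−M1)/(6·2)=-265/1704, b=Δ1−h1·(2M1+M2)/6=319/426
seg 2: a=3, c=M2/2=-53/71, d=(M3−M2)/(6·2)=46/213, b=Δ2−h2·(2M2+M3)/6=-79/213
seg 3: a=1, c=M3/2=39/71, d=(M4−M3)/(6·3)=-13/213, b=Δ3−h3·(2M3+M4)/6=-163/213
t_q=33/4 → seg 3, τ=9/4; S=1+-163/213·τ+39/71·τ²+-13/213·τ³=6197/4544

  seg 0: a=1 b=80/213 c=0 d=53/1704
  seg 1: a=2 b=319/426 c=53/284 d=-265/1704
  seg 2: a=3 b=-79/213 c=-53/71 d=46/213
  seg 3: a=1 b=-163/213 c=39/71 d=-13/213
S(33/4) = 6197/4544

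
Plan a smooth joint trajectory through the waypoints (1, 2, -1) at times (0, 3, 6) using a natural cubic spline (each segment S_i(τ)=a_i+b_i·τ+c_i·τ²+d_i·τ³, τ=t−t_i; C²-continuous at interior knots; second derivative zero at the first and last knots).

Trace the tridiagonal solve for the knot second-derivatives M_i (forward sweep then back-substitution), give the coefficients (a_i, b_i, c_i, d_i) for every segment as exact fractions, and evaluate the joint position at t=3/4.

  seg 0: a=1 b=2/3 c=0 d=-1/27
  seg 1: a=2 b=-1/3 c=-1/3 d=1/27
S(3/4) = 95/64

Δ: Δ0=1/3, Δ1=-1
row 1: diag=12, rhs=-8; c'=1/4, d'=-2/3
back: M1=-2/3
M: M0=0, M1=-2/3, M2=0
seg 0: a=1, c=M0/2=0, d=(M1−M0)/(6·3)=-1/27, b=Δ0−h0·(2M0+M1)/6=2/3
seg 1: a=2, c=M1/2=-1/3, d=(M2−M1)/(6·3)=1/27, b=Δ1−h1·(2M1+M2)/6=-1/3
t_q=3/4 → seg 0, τ=3/4; S=1+2/3·τ+0·τ²+-1/27·τ³=95/64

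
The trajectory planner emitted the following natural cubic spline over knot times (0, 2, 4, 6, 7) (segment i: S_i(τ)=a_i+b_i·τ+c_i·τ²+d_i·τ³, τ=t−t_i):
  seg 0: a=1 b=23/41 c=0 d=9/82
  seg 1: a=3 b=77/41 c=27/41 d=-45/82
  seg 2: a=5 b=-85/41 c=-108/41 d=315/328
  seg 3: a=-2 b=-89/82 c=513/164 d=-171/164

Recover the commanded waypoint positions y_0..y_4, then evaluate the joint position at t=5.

y_0=1 y_1=3 y_2=5 y_3=-2 y_4=-1
S(5) = 411/328

y_0 = S_0(0) = a_0 = 1
y_1 = S_1(0) = a_1 = 3
y_2 = S_2(0) = a_2 = 5
y_3 = S_3(0) = a_3 = -2
y_4 = S_3(1) = -1
t_q=5 is in segment 2 (τ=1); S_2(τ)=411/328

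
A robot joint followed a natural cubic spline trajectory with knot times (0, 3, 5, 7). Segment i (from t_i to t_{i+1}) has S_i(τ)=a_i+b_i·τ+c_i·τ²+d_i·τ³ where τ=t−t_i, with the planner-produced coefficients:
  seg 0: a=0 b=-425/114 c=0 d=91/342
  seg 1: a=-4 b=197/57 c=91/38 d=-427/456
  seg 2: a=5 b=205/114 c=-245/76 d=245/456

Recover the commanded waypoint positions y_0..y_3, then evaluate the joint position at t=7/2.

y_0=0 y_1=-4 y_2=5 y_3=0
S(7/2) = -2177/1216

y_0 = S_0(0) = a_0 = 0
y_1 = S_1(0) = a_1 = -4
y_2 = S_2(0) = a_2 = 5
y_3 = S_2(2) = 0
t_q=7/2 is in segment 1 (τ=1/2); S_1(τ)=-2177/1216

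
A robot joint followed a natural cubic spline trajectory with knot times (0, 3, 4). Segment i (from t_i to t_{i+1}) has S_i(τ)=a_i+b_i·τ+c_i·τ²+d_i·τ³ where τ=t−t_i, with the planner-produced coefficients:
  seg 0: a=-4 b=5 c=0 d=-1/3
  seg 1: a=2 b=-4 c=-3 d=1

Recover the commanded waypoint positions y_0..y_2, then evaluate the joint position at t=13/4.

y_0=-4 y_1=2 y_2=-4
S(13/4) = 53/64

y_0 = S_0(0) = a_0 = -4
y_1 = S_1(0) = a_1 = 2
y_2 = S_1(1) = -4
t_q=13/4 is in segment 1 (τ=1/4); S_1(τ)=53/64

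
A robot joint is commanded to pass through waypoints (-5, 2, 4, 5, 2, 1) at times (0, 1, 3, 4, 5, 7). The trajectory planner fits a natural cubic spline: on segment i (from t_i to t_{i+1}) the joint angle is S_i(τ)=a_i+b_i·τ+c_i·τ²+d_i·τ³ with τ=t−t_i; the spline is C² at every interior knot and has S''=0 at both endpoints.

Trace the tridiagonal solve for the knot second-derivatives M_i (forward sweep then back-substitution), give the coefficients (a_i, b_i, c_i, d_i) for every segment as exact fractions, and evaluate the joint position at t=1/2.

  seg 0: a=-5 b=1149/140 c=0 d=-169/140
  seg 1: a=2 b=321/70 c=-507/140 d=32/35
  seg 2: a=4 b=15/14 c=261/140 d=-271/140
  seg 3: a=5 b=-141/140 c=-138/35 d=39/20
  seg 4: a=2 b=-213/70 c=267/140 d=-89/280
S(1/2) = -1173/1120

Δ: Δ0=7, Δ1=1, Δ2=1, Δ3=-3, Δ4=-1/2
row 1: diag=6, rhs=-36; c'=1/3, d'=-6
row 2: denom=6−2·1/3=16/3; d'=(0−2·-6)/(16/3)=9/4
row 3: denom=4−1·3/16=61/16; d'=(-24−1·9/4)/(61/16)=-420/61
row 4: denom=6−1·16/61=350/61; d'=(15−1·-420/61)/(350/61)=267/70
back: M4=267/70
back: M3=-420/61−16/61·267/70=-276/35
back: M2=9/4−3/16·-276/35=261/70
back: M1=-6−1/3·261/70=-507/70
M: M0=0, M1=-507/70, M2=261/70, M3=-276/35, M4=267/70, M5=0
seg 0: a=-5, c=M0/2=0, d=(M1−M0)/(6·1)=-169/140, b=Δ0−h0·(2M0+M1)/6=1149/140
seg 1: a=2, c=M1/2=-507/140, d=(M2−M1)/(6·2)=32/35, b=Δ1−h1·(2M1+M2)/6=321/70
seg 2: a=4, c=M2/2=261/140, d=(M3−M2)/(6·1)=-271/140, b=Δ2−h2·(2M2+M3)/6=15/14
seg 3: a=5, c=M3/2=-138/35, d=(M4−M3)/(6·1)=39/20, b=Δ3−h3·(2M3+M4)/6=-141/140
seg 4: a=2, c=M4/2=267/140, d=(M5−M4)/(6·2)=-89/280, b=Δ4−h4·(2M4+M5)/6=-213/70
t_q=1/2 → seg 0, τ=1/2; S=-5+1149/140·τ+0·τ²+-169/140·τ³=-1173/1120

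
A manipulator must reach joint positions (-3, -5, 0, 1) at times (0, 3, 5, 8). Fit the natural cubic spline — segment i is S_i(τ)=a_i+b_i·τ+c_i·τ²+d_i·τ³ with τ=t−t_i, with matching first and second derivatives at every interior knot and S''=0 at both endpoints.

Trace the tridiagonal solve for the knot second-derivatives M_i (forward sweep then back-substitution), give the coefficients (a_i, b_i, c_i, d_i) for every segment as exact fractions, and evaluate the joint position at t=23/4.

Δ: Δ0=-2/3, Δ1=5/2, Δ2=1/3
row 1: diag=10, rhs=19; c'=1/5, d'=19/10
row 2: denom=10−2·1/5=48/5; d'=(-13−2·19/10)/(48/5)=-7/4
back: M2=-7/4
back: M1=19/10−1/5·-7/4=9/4
M: M0=0, M1=9/4, M2=-7/4, M3=0
seg 0: a=-3, c=M0/2=0, d=(M1−M0)/(6·3)=1/8, b=Δ0−h0·(2M0+M1)/6=-43/24
seg 1: a=-5, c=M1/2=9/8, d=(M2−M1)/(6·2)=-1/3, b=Δ1−h1·(2M1+M2)/6=19/12
seg 2: a=0, c=M2/2=-7/8, d=(M3−M2)/(6·3)=7/72, b=Δ2−h2·(2M2+M3)/6=25/12
t_q=23/4 → seg 2, τ=3/4; S=0+25/12·τ+-7/8·τ²+7/72·τ³=569/512

  seg 0: a=-3 b=-43/24 c=0 d=1/8
  seg 1: a=-5 b=19/12 c=9/8 d=-1/3
  seg 2: a=0 b=25/12 c=-7/8 d=7/72
S(23/4) = 569/512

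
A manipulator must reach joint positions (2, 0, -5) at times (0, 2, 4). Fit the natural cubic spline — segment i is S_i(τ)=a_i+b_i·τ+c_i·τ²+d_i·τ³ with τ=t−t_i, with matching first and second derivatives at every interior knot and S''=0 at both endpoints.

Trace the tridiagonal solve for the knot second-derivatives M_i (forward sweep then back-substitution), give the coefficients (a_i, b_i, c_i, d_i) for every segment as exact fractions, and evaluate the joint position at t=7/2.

  seg 0: a=2 b=-5/8 c=0 d=-3/32
  seg 1: a=0 b=-7/4 c=-9/16 d=3/32
S(7/2) = -915/256

Δ: Δ0=-1, Δ1=-5/2
row 1: diag=8, rhs=-9; c'=1/4, d'=-9/8
back: M1=-9/8
M: M0=0, M1=-9/8, M2=0
seg 0: a=2, c=M0/2=0, d=(M1−M0)/(6·2)=-3/32, b=Δ0−h0·(2M0+M1)/6=-5/8
seg 1: a=0, c=M1/2=-9/16, d=(M2−M1)/(6·2)=3/32, b=Δ1−h1·(2M1+M2)/6=-7/4
t_q=7/2 → seg 1, τ=3/2; S=0+-7/4·τ+-9/16·τ²+3/32·τ³=-915/256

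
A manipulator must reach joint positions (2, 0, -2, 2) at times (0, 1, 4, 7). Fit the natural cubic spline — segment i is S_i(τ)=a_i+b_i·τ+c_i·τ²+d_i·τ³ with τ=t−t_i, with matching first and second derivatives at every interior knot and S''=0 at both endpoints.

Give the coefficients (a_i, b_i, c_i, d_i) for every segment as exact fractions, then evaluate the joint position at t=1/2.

  seg 0: a=2 b=-184/87 c=0 d=10/87
  seg 1: a=0 b=-154/87 c=10/29 d=2/261
  seg 2: a=-2 b=44/87 c=12/29 d=-4/87
S(1/2) = 111/116

Δ: Δ0=-2, Δ1=-2/3, Δ2=4/3
row 1: diag=8, rhs=8; c'=3/8, d'=1
row 2: denom=12−3·3/8=87/8; d'=(12−3·1)/(87/8)=24/29
back: M2=24/29
back: M1=1−3/8·24/29=20/29
M: M0=0, M1=20/29, M2=24/29, M3=0
seg 0: a=2, c=M0/2=0, d=(M1−M0)/(6·1)=10/87, b=Δ0−h0·(2M0+M1)/6=-184/87
seg 1: a=0, c=M1/2=10/29, d=(M2−M1)/(6·3)=2/261, b=Δ1−h1·(2M1+M2)/6=-154/87
seg 2: a=-2, c=M2/2=12/29, d=(M3−M2)/(6·3)=-4/87, b=Δ2−h2·(2M2+M3)/6=44/87
t_q=1/2 → seg 0, τ=1/2; S=2+-184/87·τ+0·τ²+10/87·τ³=111/116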